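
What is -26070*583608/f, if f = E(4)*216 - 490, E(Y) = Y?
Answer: -691575480/17 ≈ -4.0681e+7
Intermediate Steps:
f = 374 (f = 4*216 - 490 = 864 - 490 = 374)
-26070*583608/f = -26070/(374/583608) = -26070/(374*(1/583608)) = -26070/187/291804 = -26070*291804/187 = -691575480/17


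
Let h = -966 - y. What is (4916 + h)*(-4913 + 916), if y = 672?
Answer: -13102166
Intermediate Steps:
h = -1638 (h = -966 - 1*672 = -966 - 672 = -1638)
(4916 + h)*(-4913 + 916) = (4916 - 1638)*(-4913 + 916) = 3278*(-3997) = -13102166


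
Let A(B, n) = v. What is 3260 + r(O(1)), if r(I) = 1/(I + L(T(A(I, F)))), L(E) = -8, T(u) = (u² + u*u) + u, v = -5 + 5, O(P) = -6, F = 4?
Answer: 45639/14 ≈ 3259.9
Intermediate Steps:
v = 0
A(B, n) = 0
T(u) = u + 2*u² (T(u) = (u² + u²) + u = 2*u² + u = u + 2*u²)
r(I) = 1/(-8 + I) (r(I) = 1/(I - 8) = 1/(-8 + I))
3260 + r(O(1)) = 3260 + 1/(-8 - 6) = 3260 + 1/(-14) = 3260 - 1/14 = 45639/14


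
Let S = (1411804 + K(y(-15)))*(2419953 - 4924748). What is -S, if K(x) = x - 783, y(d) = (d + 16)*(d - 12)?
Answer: 3534250716230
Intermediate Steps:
y(d) = (-12 + d)*(16 + d) (y(d) = (16 + d)*(-12 + d) = (-12 + d)*(16 + d))
K(x) = -783 + x
S = -3534250716230 (S = (1411804 + (-783 + (-192 + (-15)² + 4*(-15))))*(2419953 - 4924748) = (1411804 + (-783 + (-192 + 225 - 60)))*(-2504795) = (1411804 + (-783 - 27))*(-2504795) = (1411804 - 810)*(-2504795) = 1410994*(-2504795) = -3534250716230)
-S = -1*(-3534250716230) = 3534250716230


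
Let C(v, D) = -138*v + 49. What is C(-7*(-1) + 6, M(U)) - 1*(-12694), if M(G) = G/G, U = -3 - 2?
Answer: 10949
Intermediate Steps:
U = -5
M(G) = 1
C(v, D) = 49 - 138*v
C(-7*(-1) + 6, M(U)) - 1*(-12694) = (49 - 138*(-7*(-1) + 6)) - 1*(-12694) = (49 - 138*(7 + 6)) + 12694 = (49 - 138*13) + 12694 = (49 - 1794) + 12694 = -1745 + 12694 = 10949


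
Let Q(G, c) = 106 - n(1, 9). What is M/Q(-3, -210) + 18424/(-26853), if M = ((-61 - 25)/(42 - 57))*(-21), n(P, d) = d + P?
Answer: -4168171/2148240 ≈ -1.9403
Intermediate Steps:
n(P, d) = P + d
Q(G, c) = 96 (Q(G, c) = 106 - (1 + 9) = 106 - 1*10 = 106 - 10 = 96)
M = -602/5 (M = -86/(-15)*(-21) = -86*(-1/15)*(-21) = (86/15)*(-21) = -602/5 ≈ -120.40)
M/Q(-3, -210) + 18424/(-26853) = -602/5/96 + 18424/(-26853) = -602/5*1/96 + 18424*(-1/26853) = -301/240 - 18424/26853 = -4168171/2148240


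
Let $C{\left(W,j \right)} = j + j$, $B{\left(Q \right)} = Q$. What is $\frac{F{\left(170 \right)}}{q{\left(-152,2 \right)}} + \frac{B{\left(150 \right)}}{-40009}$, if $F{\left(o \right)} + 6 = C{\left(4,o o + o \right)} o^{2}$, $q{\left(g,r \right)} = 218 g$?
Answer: $- \frac{33612483472173}{662869112} \approx -50708.0$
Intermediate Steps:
$C{\left(W,j \right)} = 2 j$
$F{\left(o \right)} = -6 + o^{2} \left(2 o + 2 o^{2}\right)$ ($F{\left(o \right)} = -6 + 2 \left(o o + o\right) o^{2} = -6 + 2 \left(o^{2} + o\right) o^{2} = -6 + 2 \left(o + o^{2}\right) o^{2} = -6 + \left(2 o + 2 o^{2}\right) o^{2} = -6 + o^{2} \left(2 o + 2 o^{2}\right)$)
$\frac{F{\left(170 \right)}}{q{\left(-152,2 \right)}} + \frac{B{\left(150 \right)}}{-40009} = \frac{-6 + 2 \cdot 170^{3} \left(1 + 170\right)}{218 \left(-152\right)} + \frac{150}{-40009} = \frac{-6 + 2 \cdot 4913000 \cdot 171}{-33136} + 150 \left(- \frac{1}{40009}\right) = \left(-6 + 1680246000\right) \left(- \frac{1}{33136}\right) - \frac{150}{40009} = 1680245994 \left(- \frac{1}{33136}\right) - \frac{150}{40009} = - \frac{840122997}{16568} - \frac{150}{40009} = - \frac{33612483472173}{662869112}$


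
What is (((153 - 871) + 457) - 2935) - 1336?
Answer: -4532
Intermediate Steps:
(((153 - 871) + 457) - 2935) - 1336 = ((-718 + 457) - 2935) - 1336 = (-261 - 2935) - 1336 = -3196 - 1336 = -4532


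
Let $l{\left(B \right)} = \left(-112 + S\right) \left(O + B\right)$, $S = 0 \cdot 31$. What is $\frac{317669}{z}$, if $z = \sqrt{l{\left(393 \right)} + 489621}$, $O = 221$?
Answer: $\frac{317669 \sqrt{420853}}{420853} \approx 489.68$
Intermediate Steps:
$S = 0$
$l{\left(B \right)} = -24752 - 112 B$ ($l{\left(B \right)} = \left(-112 + 0\right) \left(221 + B\right) = - 112 \left(221 + B\right) = -24752 - 112 B$)
$z = \sqrt{420853}$ ($z = \sqrt{\left(-24752 - 44016\right) + 489621} = \sqrt{-68768 + 489621} = \sqrt{420853} \approx 648.73$)
$\frac{317669}{z} = \frac{317669}{\sqrt{420853}} = 317669 \frac{\sqrt{420853}}{420853} = \frac{317669 \sqrt{420853}}{420853}$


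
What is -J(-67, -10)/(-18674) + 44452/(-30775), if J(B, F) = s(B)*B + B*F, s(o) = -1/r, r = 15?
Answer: -2428019809/1724077050 ≈ -1.4083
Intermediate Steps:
s(o) = -1/15
J(B, F) = -B/15 + B*F
-J(-67, -10)/(-18674) + 44452/(-30775) = -(-67)*(-1/15 - 10)/(-18674) + 44452/(-30775) = -(-67)*(-151)/15*(-1/18674) + 44452*(-1/30775) = -1*10117/15*(-1/18674) - 44452/30775 = -10117/15*(-1/18674) - 44452/30775 = 10117/280110 - 44452/30775 = -2428019809/1724077050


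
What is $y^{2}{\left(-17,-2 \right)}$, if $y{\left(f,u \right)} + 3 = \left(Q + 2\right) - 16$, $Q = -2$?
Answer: $361$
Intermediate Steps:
$y{\left(f,u \right)} = -19$ ($y{\left(f,u \right)} = -3 + \left(\left(-2 + 2\right) - 16\right) = -3 + \left(0 - 16\right) = -3 - 16 = -19$)
$y^{2}{\left(-17,-2 \right)} = \left(-19\right)^{2} = 361$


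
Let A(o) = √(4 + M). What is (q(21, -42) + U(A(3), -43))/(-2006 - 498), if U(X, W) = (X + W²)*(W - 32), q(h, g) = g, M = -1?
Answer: 138717/2504 + 75*√3/2504 ≈ 55.450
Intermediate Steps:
A(o) = √3 (A(o) = √(4 - 1) = √3)
U(X, W) = (-32 + W)*(X + W²) (U(X, W) = (X + W²)*(-32 + W) = (-32 + W)*(X + W²))
(q(21, -42) + U(A(3), -43))/(-2006 - 498) = (-42 + ((-43)³ - 32*√3 - 32*(-43)² - 43*√3))/(-2006 - 498) = (-42 + (-79507 - 32*√3 - 32*1849 - 43*√3))/(-2504) = (-42 + (-79507 - 32*√3 - 59168 - 43*√3))*(-1/2504) = (-42 + (-138675 - 75*√3))*(-1/2504) = (-138717 - 75*√3)*(-1/2504) = 138717/2504 + 75*√3/2504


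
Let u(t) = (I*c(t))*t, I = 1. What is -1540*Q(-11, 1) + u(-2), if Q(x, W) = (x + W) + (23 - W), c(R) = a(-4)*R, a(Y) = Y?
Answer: -18496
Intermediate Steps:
c(R) = -4*R
Q(x, W) = 23 + x (Q(x, W) = (W + x) + (23 - W) = 23 + x)
u(t) = -4*t² (u(t) = (1*(-4*t))*t = (-4*t)*t = -4*t²)
-1540*Q(-11, 1) + u(-2) = -1540*(23 - 11) - 4*(-2)² = -1540*12 - 4*4 = -18480 - 16 = -18496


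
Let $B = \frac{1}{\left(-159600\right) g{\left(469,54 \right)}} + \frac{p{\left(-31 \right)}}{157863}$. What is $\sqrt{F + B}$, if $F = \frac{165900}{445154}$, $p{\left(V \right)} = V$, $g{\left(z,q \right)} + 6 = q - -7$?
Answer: $\frac{\sqrt{9842762338163035610403413618895}}{5140495252731300} \approx 0.61031$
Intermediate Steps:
$g{\left(z,q \right)} = 1 + q$ ($g{\left(z,q \right)} = -6 + \left(q - -7\right) = -6 + \left(q + 7\right) = -6 + \left(7 + q\right) = 1 + q$)
$B = - \frac{90758621}{461907138000}$ ($B = \frac{1}{\left(-159600\right) \left(1 + 54\right)} - \frac{31}{157863} = - \frac{1}{159600 \cdot 55} - \frac{31}{157863} = \left(- \frac{1}{159600}\right) \frac{1}{55} - \frac{31}{157863} = - \frac{1}{8778000} - \frac{31}{157863} = - \frac{90758621}{461907138000} \approx -0.00019649$)
$F = \frac{82950}{222577}$ ($F = 165900 \cdot \frac{1}{445154} = \frac{82950}{222577} \approx 0.37268$)
$\sqrt{F + B} = \sqrt{\frac{82950}{222577} - \frac{90758621}{461907138000}} = \sqrt{\frac{38294996315513683}{102809905054626000}} = \frac{\sqrt{9842762338163035610403413618895}}{5140495252731300}$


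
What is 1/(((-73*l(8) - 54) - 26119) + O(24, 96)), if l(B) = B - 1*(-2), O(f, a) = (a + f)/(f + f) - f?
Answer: -2/53849 ≈ -3.7141e-5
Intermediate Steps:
O(f, a) = -f + (a + f)/(2*f) (O(f, a) = (a + f)/((2*f)) - f = (a + f)*(1/(2*f)) - f = (a + f)/(2*f) - f = -f + (a + f)/(2*f))
l(B) = 2 + B (l(B) = B + 2 = 2 + B)
1/(((-73*l(8) - 54) - 26119) + O(24, 96)) = 1/(((-73*(2 + 8) - 54) - 26119) + (½ - 1*24 + (½)*96/24)) = 1/(((-73*10 - 54) - 26119) + (½ - 24 + (½)*96*(1/24))) = 1/(((-730 - 54) - 26119) + (½ - 24 + 2)) = 1/((-784 - 26119) - 43/2) = 1/(-26903 - 43/2) = 1/(-53849/2) = -2/53849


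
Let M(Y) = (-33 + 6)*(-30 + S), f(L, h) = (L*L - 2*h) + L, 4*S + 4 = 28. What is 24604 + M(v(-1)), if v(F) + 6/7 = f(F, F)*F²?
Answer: 25252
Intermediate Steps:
S = 6 (S = -1 + (¼)*28 = -1 + 7 = 6)
f(L, h) = L + L² - 2*h (f(L, h) = (L² - 2*h) + L = L + L² - 2*h)
v(F) = -6/7 + F²*(F² - F) (v(F) = -6/7 + (F + F² - 2*F)*F² = -6/7 + (F² - F)*F² = -6/7 + F²*(F² - F))
M(Y) = 648 (M(Y) = (-33 + 6)*(-30 + 6) = -27*(-24) = 648)
24604 + M(v(-1)) = 24604 + 648 = 25252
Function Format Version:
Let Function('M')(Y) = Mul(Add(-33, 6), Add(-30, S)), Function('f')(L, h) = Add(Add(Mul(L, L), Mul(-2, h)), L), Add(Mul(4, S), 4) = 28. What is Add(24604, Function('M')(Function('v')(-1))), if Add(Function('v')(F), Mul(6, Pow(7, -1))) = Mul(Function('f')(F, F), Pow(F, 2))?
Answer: 25252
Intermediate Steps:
S = 6 (S = Add(-1, Mul(Rational(1, 4), 28)) = Add(-1, 7) = 6)
Function('f')(L, h) = Add(L, Pow(L, 2), Mul(-2, h)) (Function('f')(L, h) = Add(Add(Pow(L, 2), Mul(-2, h)), L) = Add(L, Pow(L, 2), Mul(-2, h)))
Function('v')(F) = Add(Rational(-6, 7), Mul(Pow(F, 2), Add(Pow(F, 2), Mul(-1, F)))) (Function('v')(F) = Add(Rational(-6, 7), Mul(Add(F, Pow(F, 2), Mul(-2, F)), Pow(F, 2))) = Add(Rational(-6, 7), Mul(Add(Pow(F, 2), Mul(-1, F)), Pow(F, 2))) = Add(Rational(-6, 7), Mul(Pow(F, 2), Add(Pow(F, 2), Mul(-1, F)))))
Function('M')(Y) = 648 (Function('M')(Y) = Mul(Add(-33, 6), Add(-30, 6)) = Mul(-27, -24) = 648)
Add(24604, Function('M')(Function('v')(-1))) = Add(24604, 648) = 25252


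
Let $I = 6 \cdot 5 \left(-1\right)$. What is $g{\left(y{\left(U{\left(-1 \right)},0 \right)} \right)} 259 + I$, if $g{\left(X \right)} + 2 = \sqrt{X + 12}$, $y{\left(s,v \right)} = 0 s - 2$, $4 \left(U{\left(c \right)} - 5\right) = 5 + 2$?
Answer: $-548 + 259 \sqrt{10} \approx 271.03$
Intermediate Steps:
$U{\left(c \right)} = \frac{27}{4}$ ($U{\left(c \right)} = 5 + \frac{5 + 2}{4} = 5 + \frac{1}{4} \cdot 7 = 5 + \frac{7}{4} = \frac{27}{4}$)
$y{\left(s,v \right)} = -2$ ($y{\left(s,v \right)} = 0 - 2 = -2$)
$I = -30$ ($I = 30 \left(-1\right) = -30$)
$g{\left(X \right)} = -2 + \sqrt{12 + X}$ ($g{\left(X \right)} = -2 + \sqrt{X + 12} = -2 + \sqrt{12 + X}$)
$g{\left(y{\left(U{\left(-1 \right)},0 \right)} \right)} 259 + I = \left(-2 + \sqrt{12 - 2}\right) 259 - 30 = \left(-2 + \sqrt{10}\right) 259 - 30 = \left(-518 + 259 \sqrt{10}\right) - 30 = -548 + 259 \sqrt{10}$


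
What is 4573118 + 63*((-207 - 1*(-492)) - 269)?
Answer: 4574126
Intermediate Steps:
4573118 + 63*((-207 - 1*(-492)) - 269) = 4573118 + 63*((-207 + 492) - 269) = 4573118 + 63*(285 - 269) = 4573118 + 63*16 = 4573118 + 1008 = 4574126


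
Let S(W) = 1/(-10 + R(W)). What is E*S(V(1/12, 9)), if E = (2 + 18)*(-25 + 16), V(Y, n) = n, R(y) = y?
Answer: 180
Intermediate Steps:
S(W) = 1/(-10 + W)
E = -180 (E = 20*(-9) = -180)
E*S(V(1/12, 9)) = -180/(-10 + 9) = -180/(-1) = -180*(-1) = 180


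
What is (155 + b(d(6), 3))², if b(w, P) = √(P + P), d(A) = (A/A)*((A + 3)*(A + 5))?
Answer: (155 + √6)² ≈ 24790.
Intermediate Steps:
d(A) = (3 + A)*(5 + A) (d(A) = 1*((3 + A)*(5 + A)) = (3 + A)*(5 + A))
b(w, P) = √2*√P (b(w, P) = √(2*P) = √2*√P)
(155 + b(d(6), 3))² = (155 + √2*√3)² = (155 + √6)²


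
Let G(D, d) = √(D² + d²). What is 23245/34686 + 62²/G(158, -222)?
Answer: 23245/34686 + 961*√18562/9281 ≈ 14.777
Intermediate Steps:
23245/34686 + 62²/G(158, -222) = 23245/34686 + 62²/(√(158² + (-222)²)) = 23245*(1/34686) + 3844/(√(24964 + 49284)) = 23245/34686 + 3844/(√74248) = 23245/34686 + 3844/((2*√18562)) = 23245/34686 + 3844*(√18562/37124) = 23245/34686 + 961*√18562/9281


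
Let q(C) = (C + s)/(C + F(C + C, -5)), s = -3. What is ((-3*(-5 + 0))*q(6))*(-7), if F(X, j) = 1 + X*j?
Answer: 315/53 ≈ 5.9434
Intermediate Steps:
q(C) = (-3 + C)/(1 - 9*C) (q(C) = (C - 3)/(C + (1 + (C + C)*(-5))) = (-3 + C)/(C + (1 + (2*C)*(-5))) = (-3 + C)/(C + (1 - 10*C)) = (-3 + C)/(1 - 9*C))
((-3*(-5 + 0))*q(6))*(-7) = ((-3*(-5 + 0))*((-3 + 6)/(1 - 9*6)))*(-7) = ((-3*(-5))*(3/(1 - 54)))*(-7) = (15*(3/(-53)))*(-7) = (15*(-1/53*3))*(-7) = (15*(-3/53))*(-7) = -45/53*(-7) = 315/53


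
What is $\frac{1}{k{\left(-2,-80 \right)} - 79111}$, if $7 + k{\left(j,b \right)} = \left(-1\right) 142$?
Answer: $- \frac{1}{79260} \approx -1.2617 \cdot 10^{-5}$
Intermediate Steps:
$k{\left(j,b \right)} = -149$ ($k{\left(j,b \right)} = -7 - 142 = -149$)
$\frac{1}{k{\left(-2,-80 \right)} - 79111} = \frac{1}{-149 - 79111} = \frac{1}{-79260} = - \frac{1}{79260}$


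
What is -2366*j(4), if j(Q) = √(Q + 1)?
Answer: -2366*√5 ≈ -5290.5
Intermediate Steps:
j(Q) = √(1 + Q)
-2366*j(4) = -2366*√(1 + 4) = -2366*√5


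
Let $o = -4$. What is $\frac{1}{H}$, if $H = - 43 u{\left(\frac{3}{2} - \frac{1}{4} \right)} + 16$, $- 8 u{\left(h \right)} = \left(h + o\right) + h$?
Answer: $\frac{16}{127} \approx 0.12598$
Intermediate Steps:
$u{\left(h \right)} = \frac{1}{2} - \frac{h}{4}$ ($u{\left(h \right)} = - \frac{\left(h - 4\right) + h}{8} = - \frac{\left(-4 + h\right) + h}{8} = - \frac{-4 + 2 h}{8} = \frac{1}{2} - \frac{h}{4}$)
$H = \frac{127}{16}$ ($H = - 43 \left(\frac{1}{2} - \frac{\frac{3}{2} - \frac{1}{4}}{4}\right) + 16 = - 43 \left(\frac{1}{2} - \frac{5}{16}\right) + 16 = \left(-43\right) \frac{3}{16} + 16 = - \frac{129}{16} + 16 = \frac{127}{16} \approx 7.9375$)
$\frac{1}{H} = \frac{1}{\frac{127}{16}} = \frac{16}{127}$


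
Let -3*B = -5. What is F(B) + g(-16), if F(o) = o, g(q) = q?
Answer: -43/3 ≈ -14.333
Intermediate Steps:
B = 5/3 (B = -1/3*(-5) = 5/3 ≈ 1.6667)
F(B) + g(-16) = 5/3 - 16 = -43/3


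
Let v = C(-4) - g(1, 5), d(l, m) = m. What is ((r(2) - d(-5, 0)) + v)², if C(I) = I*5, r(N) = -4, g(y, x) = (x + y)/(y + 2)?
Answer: 676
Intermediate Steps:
g(y, x) = (x + y)/(2 + y)
C(I) = 5*I
v = -22 (v = 5*(-4) - (5 + 1)/(2 + 1) = -20 - 6/3 = -20 - 1*2 = -20 - 2 = -22)
((r(2) - d(-5, 0)) + v)² = ((-4 - 1*0) - 22)² = ((-4 + 0) - 22)² = (-4 - 22)² = (-26)² = 676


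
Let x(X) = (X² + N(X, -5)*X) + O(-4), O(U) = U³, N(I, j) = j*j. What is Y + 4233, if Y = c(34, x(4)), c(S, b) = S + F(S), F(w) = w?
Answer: 4301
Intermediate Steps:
N(I, j) = j²
x(X) = -64 + X² + 25*X (x(X) = (X² + (-5)²*X) + (-4)³ = (X² + 25*X) - 64 = -64 + X² + 25*X)
c(S, b) = 2*S (c(S, b) = S + S = 2*S)
Y = 68 (Y = 2*34 = 68)
Y + 4233 = 68 + 4233 = 4301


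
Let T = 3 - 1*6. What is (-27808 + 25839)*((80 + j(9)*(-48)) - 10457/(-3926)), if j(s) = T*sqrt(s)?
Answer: -3978500361/3926 ≈ -1.0134e+6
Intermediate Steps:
T = -3 (T = 3 - 6 = -3)
j(s) = -3*sqrt(s)
(-27808 + 25839)*((80 + j(9)*(-48)) - 10457/(-3926)) = (-27808 + 25839)*((80 - 3*sqrt(9)*(-48)) - 10457/(-3926)) = -1969*((80 - 3*3*(-48)) - 10457*(-1/3926)) = -1969*((80 - 9*(-48)) + 10457/3926) = -1969*((80 + 432) + 10457/3926) = -1969*(512 + 10457/3926) = -1969*2020569/3926 = -3978500361/3926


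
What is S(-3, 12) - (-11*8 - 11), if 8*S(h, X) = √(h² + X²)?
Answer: 99 + 3*√17/8 ≈ 100.55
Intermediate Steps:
S(h, X) = √(X² + h²)/8 (S(h, X) = √(h² + X²)/8 = √(X² + h²)/8)
S(-3, 12) - (-11*8 - 11) = √(12² + (-3)²)/8 - (-11*8 - 11) = √(144 + 9)/8 - (-88 - 11) = √153/8 - 1*(-99) = (3*√17)/8 + 99 = 3*√17/8 + 99 = 99 + 3*√17/8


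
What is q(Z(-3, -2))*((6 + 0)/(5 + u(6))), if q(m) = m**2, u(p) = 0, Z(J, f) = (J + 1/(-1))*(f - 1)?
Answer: 864/5 ≈ 172.80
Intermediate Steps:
Z(J, f) = (-1 + J)*(-1 + f) (Z(J, f) = (J - 1)*(-1 + f) = (-1 + J)*(-1 + f))
q(Z(-3, -2))*((6 + 0)/(5 + u(6))) = (1 - 1*(-3) - 1*(-2) - 3*(-2))**2*((6 + 0)/(5 + 0)) = (1 + 3 + 2 + 6)**2*(6/5) = 12**2*(6*(1/5)) = 144*(6/5) = 864/5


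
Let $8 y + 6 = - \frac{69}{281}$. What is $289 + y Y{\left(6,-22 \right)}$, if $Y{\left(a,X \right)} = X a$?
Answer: $\frac{220333}{562} \approx 392.05$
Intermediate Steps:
$y = - \frac{1755}{2248}$ ($y = - \frac{3}{4} + \frac{\left(-69\right) \frac{1}{281}}{8} = - \frac{3}{4} + \frac{1}{8} \left(- \frac{69}{281}\right) = - \frac{3}{4} - \frac{69}{2248} = - \frac{1755}{2248} \approx -0.78069$)
$289 + y Y{\left(6,-22 \right)} = 289 - \frac{1755 \left(\left(-22\right) 6\right)}{2248} = 289 - - \frac{57915}{562} = 289 + \frac{57915}{562} = \frac{220333}{562}$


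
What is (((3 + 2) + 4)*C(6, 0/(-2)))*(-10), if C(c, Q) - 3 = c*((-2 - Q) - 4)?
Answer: 2970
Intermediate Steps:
C(c, Q) = 3 + c*(-6 - Q) (C(c, Q) = 3 + c*((-2 - Q) - 4) = 3 + c*(-6 - Q))
(((3 + 2) + 4)*C(6, 0/(-2)))*(-10) = (((3 + 2) + 4)*(3 - 6*6 - 1*0/(-2)*6))*(-10) = ((5 + 4)*(3 - 36 - 1*0*(-½)*6))*(-10) = (9*(3 - 36 - 1*0*6))*(-10) = (9*(3 - 36 + 0))*(-10) = (9*(-33))*(-10) = -297*(-10) = 2970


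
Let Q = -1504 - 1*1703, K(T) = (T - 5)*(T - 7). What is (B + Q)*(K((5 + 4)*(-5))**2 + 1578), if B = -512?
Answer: -25146308582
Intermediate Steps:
K(T) = (-7 + T)*(-5 + T) (K(T) = (-5 + T)*(-7 + T) = (-7 + T)*(-5 + T))
Q = -3207 (Q = -1504 - 1703 = -3207)
(B + Q)*(K((5 + 4)*(-5))**2 + 1578) = (-512 - 3207)*((35 + ((5 + 4)*(-5))**2 - 12*(5 + 4)*(-5))**2 + 1578) = -3719*((35 + (9*(-5))**2 - 108*(-5))**2 + 1578) = -3719*((35 + (-45)**2 - 12*(-45))**2 + 1578) = -3719*((35 + 2025 + 540)**2 + 1578) = -3719*(2600**2 + 1578) = -3719*(6760000 + 1578) = -3719*6761578 = -25146308582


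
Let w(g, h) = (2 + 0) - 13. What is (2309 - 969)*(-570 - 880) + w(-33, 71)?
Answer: -1943011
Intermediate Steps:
w(g, h) = -11 (w(g, h) = 2 - 13 = -11)
(2309 - 969)*(-570 - 880) + w(-33, 71) = (2309 - 969)*(-570 - 880) - 11 = 1340*(-1450) - 11 = -1943000 - 11 = -1943011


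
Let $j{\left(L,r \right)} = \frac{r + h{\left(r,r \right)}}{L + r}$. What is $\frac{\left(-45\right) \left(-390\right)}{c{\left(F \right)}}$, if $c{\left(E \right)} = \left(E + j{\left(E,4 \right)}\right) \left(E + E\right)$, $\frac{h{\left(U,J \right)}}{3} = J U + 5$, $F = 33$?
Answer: $\frac{108225}{14168} \approx 7.6387$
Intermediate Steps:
$h{\left(U,J \right)} = 15 + 3 J U$ ($h{\left(U,J \right)} = 3 \left(J U + 5\right) = 3 \left(5 + J U\right) = 15 + 3 J U$)
$j{\left(L,r \right)} = \frac{15 + r + 3 r^{2}}{L + r}$ ($j{\left(L,r \right)} = \frac{r + \left(15 + 3 r r\right)}{L + r} = \frac{r + \left(15 + 3 r^{2}\right)}{L + r} = \frac{15 + r + 3 r^{2}}{L + r}$)
$c{\left(E \right)} = 2 E \left(E + \frac{67}{4 + E}\right)$ ($c{\left(E \right)} = \left(E + \frac{15 + 4 + 3 \cdot 4^{2}}{E + 4}\right) \left(E + E\right) = \left(E + \frac{15 + 4 + 3 \cdot 16}{4 + E}\right) 2 E = \left(E + \frac{15 + 4 + 48}{4 + E}\right) 2 E = \left(E + \frac{1}{4 + E} 67\right) 2 E = \left(E + \frac{67}{4 + E}\right) 2 E = 2 E \left(E + \frac{67}{4 + E}\right)$)
$\frac{\left(-45\right) \left(-390\right)}{c{\left(F \right)}} = \frac{\left(-45\right) \left(-390\right)}{2 \cdot 33 \frac{1}{4 + 33} \left(67 + 33 \left(4 + 33\right)\right)} = \frac{17550}{2 \cdot 33 \cdot \frac{1}{37} \left(67 + 33 \cdot 37\right)} = \frac{17550}{2 \cdot 33 \cdot \frac{1}{37} \left(67 + 1221\right)} = \frac{17550}{2 \cdot 33 \cdot \frac{1}{37} \cdot 1288} = \frac{17550}{\frac{85008}{37}} = 17550 \cdot \frac{37}{85008} = \frac{108225}{14168}$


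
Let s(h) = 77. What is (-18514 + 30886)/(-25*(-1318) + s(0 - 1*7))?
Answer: 4124/11009 ≈ 0.37460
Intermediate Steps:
(-18514 + 30886)/(-25*(-1318) + s(0 - 1*7)) = (-18514 + 30886)/(-25*(-1318) + 77) = 12372/(32950 + 77) = 12372/33027 = 12372*(1/33027) = 4124/11009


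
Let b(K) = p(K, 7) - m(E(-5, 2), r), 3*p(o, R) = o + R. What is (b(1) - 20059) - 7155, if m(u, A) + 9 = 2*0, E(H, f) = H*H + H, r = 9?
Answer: -81607/3 ≈ -27202.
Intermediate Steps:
p(o, R) = R/3 + o/3 (p(o, R) = (o + R)/3 = (R + o)/3 = R/3 + o/3)
E(H, f) = H + H² (E(H, f) = H² + H = H + H²)
m(u, A) = -9 (m(u, A) = -9 + 2*0 = -9 + 0 = -9)
b(K) = 34/3 + K/3 (b(K) = ((⅓)*7 + K/3) - 1*(-9) = (7/3 + K/3) + 9 = 34/3 + K/3)
(b(1) - 20059) - 7155 = ((34/3 + (⅓)*1) - 20059) - 7155 = ((34/3 + ⅓) - 20059) - 7155 = (35/3 - 20059) - 7155 = -60142/3 - 7155 = -81607/3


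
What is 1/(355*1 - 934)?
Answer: -1/579 ≈ -0.0017271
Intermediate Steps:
1/(355*1 - 934) = 1/(355 - 934) = 1/(-579) = -1/579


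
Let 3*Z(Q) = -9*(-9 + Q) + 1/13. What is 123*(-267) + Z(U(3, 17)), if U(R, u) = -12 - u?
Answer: -1276352/39 ≈ -32727.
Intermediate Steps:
Z(Q) = 1054/39 - 3*Q (Z(Q) = (-9*(-9 + Q) + 1/13)/3 = ((81 - 9*Q) + 1/13)/3 = (1054/13 - 9*Q)/3 = 1054/39 - 3*Q)
123*(-267) + Z(U(3, 17)) = 123*(-267) + (1054/39 - 3*(-12 - 1*17)) = -32841 + (1054/39 - 3*(-12 - 17)) = -32841 + (1054/39 - 3*(-29)) = -32841 + (1054/39 + 87) = -32841 + 4447/39 = -1276352/39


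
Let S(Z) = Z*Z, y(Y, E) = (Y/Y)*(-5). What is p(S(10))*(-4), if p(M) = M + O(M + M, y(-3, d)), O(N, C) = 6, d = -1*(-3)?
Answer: -424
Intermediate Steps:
d = 3
y(Y, E) = -5 (y(Y, E) = 1*(-5) = -5)
S(Z) = Z²
p(M) = 6 + M (p(M) = M + 6 = 6 + M)
p(S(10))*(-4) = (6 + 10²)*(-4) = (6 + 100)*(-4) = 106*(-4) = -424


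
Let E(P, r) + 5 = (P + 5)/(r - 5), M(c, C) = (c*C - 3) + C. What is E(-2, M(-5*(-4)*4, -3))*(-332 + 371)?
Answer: -49062/251 ≈ -195.47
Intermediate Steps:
M(c, C) = -3 + C + C*c (M(c, C) = (C*c - 3) + C = (-3 + C*c) + C = -3 + C + C*c)
E(P, r) = -5 + (5 + P)/(-5 + r) (E(P, r) = -5 + (P + 5)/(r - 5) = -5 + (5 + P)/(-5 + r))
E(-2, M(-5*(-4)*4, -3))*(-332 + 371) = ((30 - 2 - 5*(-3 - 3 - 3*(-5*(-4))*4))/(-5 + (-3 - 3 - 3*(-5*(-4))*4)))*(-332 + 371) = ((30 - 2 - 5*(-3 - 3 - 60*4))/(-5 + (-3 - 3 - 60*4)))*39 = ((30 - 2 - 5*(-3 - 3 - 3*80))/(-5 + (-3 - 3 - 3*80)))*39 = ((30 - 2 - 5*(-3 - 3 - 240))/(-5 + (-3 - 3 - 240)))*39 = ((30 - 2 - 5*(-246))/(-5 - 246))*39 = ((30 - 2 + 1230)/(-251))*39 = -1/251*1258*39 = -1258/251*39 = -49062/251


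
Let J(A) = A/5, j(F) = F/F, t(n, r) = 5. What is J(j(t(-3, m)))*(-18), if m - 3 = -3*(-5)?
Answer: -18/5 ≈ -3.6000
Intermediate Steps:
m = 18 (m = 3 - 3*(-5) = 3 + 15 = 18)
j(F) = 1
J(A) = A/5 (J(A) = A*(⅕) = A/5)
J(j(t(-3, m)))*(-18) = ((⅕)*1)*(-18) = (⅕)*(-18) = -18/5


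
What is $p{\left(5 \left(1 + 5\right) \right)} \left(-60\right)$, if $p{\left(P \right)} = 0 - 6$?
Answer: $360$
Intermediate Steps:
$p{\left(P \right)} = -6$ ($p{\left(P \right)} = 0 - 6 = -6$)
$p{\left(5 \left(1 + 5\right) \right)} \left(-60\right) = \left(-6\right) \left(-60\right) = 360$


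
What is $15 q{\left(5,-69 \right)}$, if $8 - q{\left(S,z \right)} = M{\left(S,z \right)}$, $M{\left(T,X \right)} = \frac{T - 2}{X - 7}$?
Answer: $\frac{9165}{76} \approx 120.59$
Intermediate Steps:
$M{\left(T,X \right)} = \frac{-2 + T}{-7 + X}$
$q{\left(S,z \right)} = 8 - \frac{-2 + S}{-7 + z}$
$15 q{\left(5,-69 \right)} = 15 \frac{-54 - 5 + 8 \left(-69\right)}{-7 - 69} = 15 \frac{-54 - 5 - 552}{-76} = 15 \left(\left(- \frac{1}{76}\right) \left(-611\right)\right) = 15 \cdot \frac{611}{76} = \frac{9165}{76}$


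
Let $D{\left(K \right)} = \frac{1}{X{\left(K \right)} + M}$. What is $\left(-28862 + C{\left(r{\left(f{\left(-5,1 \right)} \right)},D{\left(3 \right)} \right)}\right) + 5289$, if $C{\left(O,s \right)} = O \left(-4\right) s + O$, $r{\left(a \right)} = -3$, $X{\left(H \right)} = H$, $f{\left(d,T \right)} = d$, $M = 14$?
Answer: $- \frac{400780}{17} \approx -23575.0$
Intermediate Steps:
$D{\left(K \right)} = \frac{1}{14 + K}$ ($D{\left(K \right)} = \frac{1}{K + 14} = \frac{1}{14 + K}$)
$C{\left(O,s \right)} = O - 4 O s$ ($C{\left(O,s \right)} = - 4 O s + O = O - 4 O s$)
$\left(-28862 + C{\left(r{\left(f{\left(-5,1 \right)} \right)},D{\left(3 \right)} \right)}\right) + 5289 = \left(-28862 - 3 \left(1 - \frac{4}{14 + 3}\right)\right) + 5289 = \left(-28862 - 3 \left(1 - \frac{4}{17}\right)\right) + 5289 = \left(-28862 - \frac{39}{17}\right) + 5289 = - \frac{490693}{17} + 5289 = - \frac{400780}{17}$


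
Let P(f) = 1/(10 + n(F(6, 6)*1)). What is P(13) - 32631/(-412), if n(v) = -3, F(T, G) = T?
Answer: 228829/2884 ≈ 79.344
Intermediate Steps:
P(f) = 1/7 (P(f) = 1/(10 - 3) = 1/7)
P(13) - 32631/(-412) = 1/7 - 32631/(-412) = 1/7 - 32631*(-1)/412 = 1/7 - 73*(-447/412) = 1/7 + 32631/412 = 228829/2884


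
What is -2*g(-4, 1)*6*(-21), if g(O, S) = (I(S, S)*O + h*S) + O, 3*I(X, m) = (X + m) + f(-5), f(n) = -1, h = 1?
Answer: -1092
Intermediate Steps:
I(X, m) = -⅓ + X/3 + m/3 (I(X, m) = ((X + m) - 1)/3 = (-1 + X + m)/3 = -⅓ + X/3 + m/3)
g(O, S) = O + S + O*(-⅓ + 2*S/3) (g(O, S) = ((-⅓ + S/3 + S/3)*O + 1*S) + O = ((-⅓ + 2*S/3)*O + S) + O = (O*(-⅓ + 2*S/3) + S) + O = (S + O*(-⅓ + 2*S/3)) + O = O + S + O*(-⅓ + 2*S/3))
-2*g(-4, 1)*6*(-21) = -2*(-4 + 1 + (⅓)*(-4)*(-1 + 2*1))*6*(-21) = -2*(-4 + 1 + (⅓)*(-4)*(-1 + 2))*6*(-21) = -2*(-4 + 1 + (⅓)*(-4)*1)*6*(-21) = -2*(-4 + 1 - 4/3)*6*(-21) = -(-26)*6/3*(-21) = -2*(-26)*(-21) = 52*(-21) = -1092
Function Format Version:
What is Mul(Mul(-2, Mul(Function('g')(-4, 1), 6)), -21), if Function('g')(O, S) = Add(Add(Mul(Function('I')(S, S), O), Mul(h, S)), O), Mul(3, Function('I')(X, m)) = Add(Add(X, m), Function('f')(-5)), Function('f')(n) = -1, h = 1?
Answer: -1092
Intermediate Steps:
Function('I')(X, m) = Add(Rational(-1, 3), Mul(Rational(1, 3), X), Mul(Rational(1, 3), m)) (Function('I')(X, m) = Mul(Rational(1, 3), Add(Add(X, m), -1)) = Mul(Rational(1, 3), Add(-1, X, m)) = Add(Rational(-1, 3), Mul(Rational(1, 3), X), Mul(Rational(1, 3), m)))
Function('g')(O, S) = Add(O, S, Mul(O, Add(Rational(-1, 3), Mul(Rational(2, 3), S)))) (Function('g')(O, S) = Add(Add(Mul(Add(Rational(-1, 3), Mul(Rational(1, 3), S), Mul(Rational(1, 3), S)), O), Mul(1, S)), O) = Add(Add(Mul(Add(Rational(-1, 3), Mul(Rational(2, 3), S)), O), S), O) = Add(Add(Mul(O, Add(Rational(-1, 3), Mul(Rational(2, 3), S))), S), O) = Add(Add(S, Mul(O, Add(Rational(-1, 3), Mul(Rational(2, 3), S)))), O) = Add(O, S, Mul(O, Add(Rational(-1, 3), Mul(Rational(2, 3), S)))))
Mul(Mul(-2, Mul(Function('g')(-4, 1), 6)), -21) = Mul(Mul(-2, Mul(Add(-4, 1, Mul(Rational(1, 3), -4, Add(-1, Mul(2, 1)))), 6)), -21) = Mul(Mul(-2, Mul(Add(-4, 1, Mul(Rational(1, 3), -4, Add(-1, 2))), 6)), -21) = Mul(Mul(-2, Mul(Add(-4, 1, Mul(Rational(1, 3), -4, 1)), 6)), -21) = Mul(Mul(-2, Mul(Add(-4, 1, Rational(-4, 3)), 6)), -21) = Mul(Mul(-2, Mul(Rational(-13, 3), 6)), -21) = Mul(Mul(-2, -26), -21) = Mul(52, -21) = -1092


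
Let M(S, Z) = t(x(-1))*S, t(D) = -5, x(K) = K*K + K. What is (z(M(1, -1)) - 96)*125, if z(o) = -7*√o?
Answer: -12000 - 875*I*√5 ≈ -12000.0 - 1956.6*I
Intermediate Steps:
x(K) = K + K² (x(K) = K² + K = K + K²)
M(S, Z) = -5*S
(z(M(1, -1)) - 96)*125 = (-7*I*√5 - 96)*125 = (-96 - 7*I*√5)*125 = -12000 - 875*I*√5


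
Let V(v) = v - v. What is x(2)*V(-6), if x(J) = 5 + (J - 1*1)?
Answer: 0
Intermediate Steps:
V(v) = 0
x(J) = 4 + J (x(J) = 5 + (J - 1) = 5 + (-1 + J) = 4 + J)
x(2)*V(-6) = (4 + 2)*0 = 6*0 = 0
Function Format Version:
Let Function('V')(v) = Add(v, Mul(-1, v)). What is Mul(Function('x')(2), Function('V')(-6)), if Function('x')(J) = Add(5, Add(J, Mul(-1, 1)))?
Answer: 0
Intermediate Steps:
Function('V')(v) = 0
Function('x')(J) = Add(4, J) (Function('x')(J) = Add(5, Add(J, -1)) = Add(5, Add(-1, J)) = Add(4, J))
Mul(Function('x')(2), Function('V')(-6)) = Mul(Add(4, 2), 0) = Mul(6, 0) = 0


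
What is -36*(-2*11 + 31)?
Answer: -324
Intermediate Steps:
-36*(-2*11 + 31) = -36*(-22 + 31) = -36*9 = -324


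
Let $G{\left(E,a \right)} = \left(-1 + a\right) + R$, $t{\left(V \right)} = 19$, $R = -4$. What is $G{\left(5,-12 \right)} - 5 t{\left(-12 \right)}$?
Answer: $-112$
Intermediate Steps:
$G{\left(E,a \right)} = -5 + a$ ($G{\left(E,a \right)} = \left(-1 + a\right) - 4 = -5 + a$)
$G{\left(5,-12 \right)} - 5 t{\left(-12 \right)} = \left(-5 - 12\right) - 95 = -17 - 95 = -112$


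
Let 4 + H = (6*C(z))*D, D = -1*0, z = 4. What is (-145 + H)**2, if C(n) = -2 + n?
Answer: 22201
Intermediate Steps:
D = 0
H = -4 (H = -4 + (6*(-2 + 4))*0 = -4 + (6*2)*0 = -4 + 12*0 = -4 + 0 = -4)
(-145 + H)**2 = (-145 - 4)**2 = (-149)**2 = 22201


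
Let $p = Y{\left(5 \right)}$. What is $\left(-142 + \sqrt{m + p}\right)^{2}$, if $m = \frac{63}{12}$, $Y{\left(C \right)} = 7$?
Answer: $\frac{76729}{4} \approx 19182.0$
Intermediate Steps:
$p = 7$
$m = \frac{21}{4}$ ($m = 63 \cdot \frac{1}{12} = \frac{21}{4} \approx 5.25$)
$\left(-142 + \sqrt{m + p}\right)^{2} = \left(-142 + \sqrt{\frac{21}{4} + 7}\right)^{2} = \left(-142 + \sqrt{\frac{49}{4}}\right)^{2} = \left(-142 + \frac{7}{2}\right)^{2} = \left(- \frac{277}{2}\right)^{2} = \frac{76729}{4}$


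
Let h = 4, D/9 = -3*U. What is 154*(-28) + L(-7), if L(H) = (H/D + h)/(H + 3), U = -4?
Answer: -1863209/432 ≈ -4313.0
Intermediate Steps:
D = 108 (D = 9*(-3*(-4)) = 9*12 = 108)
L(H) = (4 + H/108)/(3 + H) (L(H) = (H/108 + 4)/(H + 3) = (H*(1/108) + 4)/(3 + H) = (H/108 + 4)/(3 + H) = (4 + H/108)/(3 + H))
154*(-28) + L(-7) = 154*(-28) + (432 - 7)/(108*(3 - 7)) = -4312 + (1/108)*425/(-4) = -4312 + (1/108)*(-¼)*425 = -4312 - 425/432 = -1863209/432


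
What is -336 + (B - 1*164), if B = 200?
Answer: -300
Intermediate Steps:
-336 + (B - 1*164) = -336 + (200 - 1*164) = -336 + (200 - 164) = -336 + 36 = -300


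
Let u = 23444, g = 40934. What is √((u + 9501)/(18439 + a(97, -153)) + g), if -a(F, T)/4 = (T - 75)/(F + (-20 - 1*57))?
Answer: √349673899746361/92423 ≈ 202.33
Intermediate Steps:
a(F, T) = -4*(-75 + T)/(-77 + F) (a(F, T) = -4*(T - 75)/(F + (-20 - 1*57)) = -4*(-75 + T)/(F + (-20 - 57)) = -4*(-75 + T)/(F - 77) = -4*(-75 + T)/(-77 + F))
√((u + 9501)/(18439 + a(97, -153)) + g) = √((23444 + 9501)/(18439 + 4*(75 - 1*(-153))/(-77 + 97)) + 40934) = √(32945/(18439 + 4*(75 + 153)/20) + 40934) = √(32945/(18439 + 4*(1/20)*228) + 40934) = √(32945/(18439 + 228/5) + 40934) = √(32945/(92423/5) + 40934) = √(32945*(5/92423) + 40934) = √(164725/92423 + 40934) = √(3783407807/92423) = √349673899746361/92423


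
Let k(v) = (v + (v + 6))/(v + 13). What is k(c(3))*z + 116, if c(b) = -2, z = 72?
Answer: 1420/11 ≈ 129.09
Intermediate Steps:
k(v) = (6 + 2*v)/(13 + v) (k(v) = (v + (6 + v))/(13 + v) = (6 + 2*v)/(13 + v))
k(c(3))*z + 116 = (2*(3 - 2)/(13 - 2))*72 + 116 = (2*1/11)*72 + 116 = (2*(1/11)*1)*72 + 116 = (2/11)*72 + 116 = 144/11 + 116 = 1420/11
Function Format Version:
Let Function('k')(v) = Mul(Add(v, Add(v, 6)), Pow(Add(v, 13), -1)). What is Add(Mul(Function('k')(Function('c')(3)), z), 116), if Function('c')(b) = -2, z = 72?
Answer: Rational(1420, 11) ≈ 129.09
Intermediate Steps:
Function('k')(v) = Mul(Pow(Add(13, v), -1), Add(6, Mul(2, v))) (Function('k')(v) = Mul(Add(v, Add(6, v)), Pow(Add(13, v), -1)) = Mul(Add(6, Mul(2, v)), Pow(Add(13, v), -1)) = Mul(Pow(Add(13, v), -1), Add(6, Mul(2, v))))
Add(Mul(Function('k')(Function('c')(3)), z), 116) = Add(Mul(Mul(2, Pow(Add(13, -2), -1), Add(3, -2)), 72), 116) = Add(Mul(Mul(2, Pow(11, -1), 1), 72), 116) = Add(Mul(Mul(2, Rational(1, 11), 1), 72), 116) = Add(Mul(Rational(2, 11), 72), 116) = Add(Rational(144, 11), 116) = Rational(1420, 11)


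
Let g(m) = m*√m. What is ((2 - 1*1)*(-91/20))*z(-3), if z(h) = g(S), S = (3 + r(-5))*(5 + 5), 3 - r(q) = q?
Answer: -1001*√110/2 ≈ -5249.3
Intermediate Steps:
r(q) = 3 - q
S = 110 (S = (3 + (3 - 1*(-5)))*(5 + 5) = (3 + (3 + 5))*10 = (3 + 8)*10 = 11*10 = 110)
g(m) = m^(3/2)
z(h) = 110*√110 (z(h) = 110^(3/2) = 110*√110)
((2 - 1*1)*(-91/20))*z(-3) = ((2 - 1*1)*(-91/20))*(110*√110) = ((2 - 1)*(-91*1/20))*(110*√110) = (1*(-91/20))*(110*√110) = -1001*√110/2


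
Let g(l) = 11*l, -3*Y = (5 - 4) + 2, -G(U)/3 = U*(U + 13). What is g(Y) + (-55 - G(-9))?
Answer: -174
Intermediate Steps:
G(U) = -3*U*(13 + U) (G(U) = -3*U*(U + 13) = -3*U*(13 + U))
Y = -1 (Y = -((5 - 4) + 2)/3 = -(1 + 2)/3 = -⅓*3 = -1)
g(Y) + (-55 - G(-9)) = 11*(-1) + (-55 - (-3)*(-9)*(13 - 9)) = -11 + (-55 - (-3)*(-9)*4) = -11 + (-55 - 1*108) = -11 + (-55 - 108) = -11 - 163 = -174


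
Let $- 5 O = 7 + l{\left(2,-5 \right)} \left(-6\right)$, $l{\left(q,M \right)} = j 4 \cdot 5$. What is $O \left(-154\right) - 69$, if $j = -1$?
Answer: $\frac{19213}{5} \approx 3842.6$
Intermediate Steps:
$l{\left(q,M \right)} = -20$ ($l{\left(q,M \right)} = \left(-1\right) 4 \cdot 5 = \left(-4\right) 5 = -20$)
$O = - \frac{127}{5}$ ($O = - \frac{7 - -120}{5} = - \frac{7 + 120}{5} = \left(- \frac{1}{5}\right) 127 = - \frac{127}{5} \approx -25.4$)
$O \left(-154\right) - 69 = \left(- \frac{127}{5}\right) \left(-154\right) - 69 = \frac{19558}{5} - 69 = \frac{19213}{5}$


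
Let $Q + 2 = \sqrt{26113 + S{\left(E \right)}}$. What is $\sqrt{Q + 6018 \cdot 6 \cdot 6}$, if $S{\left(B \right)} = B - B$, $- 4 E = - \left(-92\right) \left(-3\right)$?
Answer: $\sqrt{216646 + \sqrt{26113}} \approx 465.63$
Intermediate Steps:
$E = 69$ ($E = - \frac{\left(-1\right) \left(\left(-92\right) \left(-3\right)\right)}{4} = - \frac{\left(-1\right) 276}{4} = \left(- \frac{1}{4}\right) \left(-276\right) = 69$)
$S{\left(B \right)} = 0$
$Q = -2 + \sqrt{26113}$ ($Q = -2 + \sqrt{26113 + 0} = -2 + \sqrt{26113} \approx 159.6$)
$\sqrt{Q + 6018 \cdot 6 \cdot 6} = \sqrt{\left(-2 + \sqrt{26113}\right) + 6018 \cdot 6 \cdot 6} = \sqrt{\left(-2 + \sqrt{26113}\right) + 6018 \cdot 36} = \sqrt{\left(-2 + \sqrt{26113}\right) + 216648} = \sqrt{216646 + \sqrt{26113}}$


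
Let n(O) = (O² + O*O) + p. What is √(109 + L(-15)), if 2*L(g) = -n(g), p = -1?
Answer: I*√462/2 ≈ 10.747*I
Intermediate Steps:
n(O) = -1 + 2*O² (n(O) = (O² + O*O) - 1 = (O² + O²) - 1 = 2*O² - 1 = -1 + 2*O²)
L(g) = ½ - g² (L(g) = (-(-1 + 2*g²))/2 = (1 - 2*g²)/2 = ½ - g²)
√(109 + L(-15)) = √(109 + (½ - 1*(-15)²)) = √(109 + (½ - 1*225)) = √(109 + (½ - 225)) = √(109 - 449/2) = √(-231/2) = I*√462/2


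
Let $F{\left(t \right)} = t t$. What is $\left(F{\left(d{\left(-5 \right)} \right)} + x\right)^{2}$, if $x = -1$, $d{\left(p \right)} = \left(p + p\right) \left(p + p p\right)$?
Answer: $1599920001$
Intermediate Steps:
$d{\left(p \right)} = 2 p \left(p + p^{2}\right)$
$F{\left(t \right)} = t^{2}$
$\left(F{\left(d{\left(-5 \right)} \right)} + x\right)^{2} = \left(\left(2 \left(-5\right)^{2} \left(1 - 5\right)\right)^{2} - 1\right)^{2} = \left(\left(2 \cdot 25 \left(-4\right)\right)^{2} - 1\right)^{2} = \left(\left(-200\right)^{2} - 1\right)^{2} = \left(40000 - 1\right)^{2} = 39999^{2} = 1599920001$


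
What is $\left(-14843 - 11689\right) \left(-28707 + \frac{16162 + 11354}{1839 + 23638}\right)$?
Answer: $\frac{19403932062636}{25477} \approx 7.6163 \cdot 10^{8}$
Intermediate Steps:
$\left(-14843 - 11689\right) \left(-28707 + \frac{16162 + 11354}{1839 + 23638}\right) = - 26532 \left(-28707 + \frac{27516}{25477}\right) = \left(-26532\right) \left(- \frac{731340723}{25477}\right) = \frac{19403932062636}{25477}$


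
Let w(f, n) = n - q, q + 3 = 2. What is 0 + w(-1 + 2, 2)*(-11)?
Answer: -33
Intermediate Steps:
q = -1 (q = -3 + 2 = -1)
w(f, n) = 1 + n (w(f, n) = n - 1*(-1) = n + 1 = 1 + n)
0 + w(-1 + 2, 2)*(-11) = 0 + (1 + 2)*(-11) = 0 + 3*(-11) = 0 - 33 = -33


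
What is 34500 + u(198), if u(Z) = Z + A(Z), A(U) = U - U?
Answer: 34698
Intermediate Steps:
A(U) = 0
u(Z) = Z (u(Z) = Z + 0 = Z)
34500 + u(198) = 34500 + 198 = 34698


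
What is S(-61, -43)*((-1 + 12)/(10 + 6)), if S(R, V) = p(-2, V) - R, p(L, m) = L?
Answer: 649/16 ≈ 40.563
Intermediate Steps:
S(R, V) = -2 - R
S(-61, -43)*((-1 + 12)/(10 + 6)) = (-2 - 1*(-61))*((-1 + 12)/(10 + 6)) = (-2 + 61)*(11/16) = 59*(11*(1/16)) = 59*(11/16) = 649/16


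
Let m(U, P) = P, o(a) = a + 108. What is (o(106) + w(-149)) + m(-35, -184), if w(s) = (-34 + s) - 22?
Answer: -175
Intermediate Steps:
o(a) = 108 + a
w(s) = -56 + s
(o(106) + w(-149)) + m(-35, -184) = ((108 + 106) + (-56 - 149)) - 184 = (214 - 205) - 184 = 9 - 184 = -175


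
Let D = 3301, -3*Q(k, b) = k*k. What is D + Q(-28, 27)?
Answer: 9119/3 ≈ 3039.7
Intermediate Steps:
Q(k, b) = -k**2/3 (Q(k, b) = -k*k/3 = -k**2/3)
D + Q(-28, 27) = 3301 - 1/3*(-28)**2 = 3301 - 1/3*784 = 3301 - 784/3 = 9119/3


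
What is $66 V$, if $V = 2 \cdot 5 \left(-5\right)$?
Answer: $-3300$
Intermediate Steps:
$V = -50$ ($V = 10 \left(-5\right) = -50$)
$66 V = 66 \left(-50\right) = -3300$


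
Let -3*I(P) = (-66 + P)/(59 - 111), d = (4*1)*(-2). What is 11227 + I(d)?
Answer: 875669/78 ≈ 11227.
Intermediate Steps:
d = -8 (d = 4*(-2) = -8)
I(P) = -11/26 + P/156 (I(P) = -(-66 + P)/(3*(59 - 111)) = -(-66 + P)/(3*(-52)) = -(-66 + P)*(-1)/(3*52) = -(33/26 - P/52)/3 = -11/26 + P/156)
11227 + I(d) = 11227 + (-11/26 + (1/156)*(-8)) = 11227 + (-11/26 - 2/39) = 11227 - 37/78 = 875669/78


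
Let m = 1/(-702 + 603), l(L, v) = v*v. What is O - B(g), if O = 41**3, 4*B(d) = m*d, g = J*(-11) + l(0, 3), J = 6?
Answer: 9097553/132 ≈ 68921.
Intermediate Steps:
l(L, v) = v**2
m = -1/99 (m = 1/(-99) = -1/99 ≈ -0.010101)
g = -57 (g = 6*(-11) + 3**2 = -66 + 9 = -57)
B(d) = -d/396 (B(d) = (-d/99)/4 = -d/396)
O = 68921
O - B(g) = 68921 - (-1)*(-57)/396 = 68921 - 1*19/132 = 68921 - 19/132 = 9097553/132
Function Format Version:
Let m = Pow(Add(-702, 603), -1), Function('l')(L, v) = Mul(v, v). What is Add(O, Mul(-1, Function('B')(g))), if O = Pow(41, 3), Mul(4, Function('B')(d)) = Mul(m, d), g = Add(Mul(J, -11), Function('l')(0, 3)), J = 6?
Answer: Rational(9097553, 132) ≈ 68921.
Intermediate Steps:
Function('l')(L, v) = Pow(v, 2)
m = Rational(-1, 99) (m = Pow(-99, -1) = Rational(-1, 99) ≈ -0.010101)
g = -57 (g = Add(Mul(6, -11), Pow(3, 2)) = Add(-66, 9) = -57)
Function('B')(d) = Mul(Rational(-1, 396), d) (Function('B')(d) = Mul(Rational(1, 4), Mul(Rational(-1, 99), d)) = Mul(Rational(-1, 396), d))
O = 68921
Add(O, Mul(-1, Function('B')(g))) = Add(68921, Mul(-1, Mul(Rational(-1, 396), -57))) = Add(68921, Mul(-1, Rational(19, 132))) = Add(68921, Rational(-19, 132)) = Rational(9097553, 132)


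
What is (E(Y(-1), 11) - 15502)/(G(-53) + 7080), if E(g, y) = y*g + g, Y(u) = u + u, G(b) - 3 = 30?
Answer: -15526/7113 ≈ -2.1828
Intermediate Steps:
G(b) = 33 (G(b) = 3 + 30 = 33)
Y(u) = 2*u
E(g, y) = g + g*y (E(g, y) = g*y + g = g + g*y)
(E(Y(-1), 11) - 15502)/(G(-53) + 7080) = ((2*(-1))*(1 + 11) - 15502)/(33 + 7080) = (-2*12 - 15502)/7113 = (-24 - 15502)*(1/7113) = -15526*1/7113 = -15526/7113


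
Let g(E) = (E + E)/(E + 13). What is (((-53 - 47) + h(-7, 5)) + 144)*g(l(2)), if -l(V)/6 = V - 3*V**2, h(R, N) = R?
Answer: 4440/73 ≈ 60.822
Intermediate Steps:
l(V) = -6*V + 18*V**2 (l(V) = -6*(V - 3*V**2) = -6*V + 18*V**2)
g(E) = 2*E/(13 + E) (g(E) = (2*E)/(13 + E) = 2*E/(13 + E))
(((-53 - 47) + h(-7, 5)) + 144)*g(l(2)) = (((-53 - 47) - 7) + 144)*(2*(6*2*(-1 + 3*2))/(13 + 6*2*(-1 + 3*2))) = ((-100 - 7) + 144)*(2*(6*2*(-1 + 6))/(13 + 6*2*(-1 + 6))) = (-107 + 144)*(2*(6*2*5)/(13 + 6*2*5)) = 37*(2*60/(13 + 60)) = 37*(2*60/73) = 37*(2*60*(1/73)) = 37*(120/73) = 4440/73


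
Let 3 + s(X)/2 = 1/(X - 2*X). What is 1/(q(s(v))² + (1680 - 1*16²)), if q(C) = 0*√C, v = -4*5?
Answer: 1/1424 ≈ 0.00070225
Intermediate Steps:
v = -20
s(X) = -6 - 2/X (s(X) = -6 + 2/(X - 2*X) = -6 + 2/((-X)) = -6 + 2*(-1/X) = -6 - 2/X)
q(C) = 0
1/(q(s(v))² + (1680 - 1*16²)) = 1/(0² + (1680 - 1*16²)) = 1/(0 + (1680 - 1*256)) = 1/(0 + (1680 - 256)) = 1/(0 + 1424) = 1/1424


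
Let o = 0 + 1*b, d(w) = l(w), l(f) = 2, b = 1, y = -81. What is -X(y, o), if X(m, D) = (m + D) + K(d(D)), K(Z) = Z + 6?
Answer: 72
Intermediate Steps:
d(w) = 2
K(Z) = 6 + Z
o = 1 (o = 0 + 1*1 = 0 + 1 = 1)
X(m, D) = 8 + D + m (X(m, D) = (m + D) + (6 + 2) = (D + m) + 8 = 8 + D + m)
-X(y, o) = -(8 + 1 - 81) = -1*(-72) = 72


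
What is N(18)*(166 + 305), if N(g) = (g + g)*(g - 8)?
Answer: 169560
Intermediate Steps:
N(g) = 2*g*(-8 + g) (N(g) = (2*g)*(-8 + g) = 2*g*(-8 + g))
N(18)*(166 + 305) = (2*18*(-8 + 18))*(166 + 305) = (2*18*10)*471 = 360*471 = 169560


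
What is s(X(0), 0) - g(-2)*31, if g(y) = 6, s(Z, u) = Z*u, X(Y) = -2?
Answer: -186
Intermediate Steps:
s(X(0), 0) - g(-2)*31 = -2*0 - 1*6*31 = 0 - 6*31 = 0 - 186 = -186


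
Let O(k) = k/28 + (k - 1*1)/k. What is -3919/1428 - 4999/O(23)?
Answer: -4601727623/1635060 ≈ -2814.4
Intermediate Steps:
O(k) = k/28 + (-1 + k)/k (O(k) = k*(1/28) + (k - 1)/k = k/28 + (-1 + k)/k)
-3919/1428 - 4999/O(23) = -3919/1428 - 4999/(1 - 1/23 + (1/28)*23) = -3919*1/1428 - 4999/(1 - 1*1/23 + 23/28) = -3919/1428 - 4999/(1 - 1/23 + 23/28) = -3919/1428 - 4999/1145/644 = -3919/1428 - 4999*644/1145 = -3919/1428 - 3219356/1145 = -4601727623/1635060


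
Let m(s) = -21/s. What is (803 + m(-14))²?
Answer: 2588881/4 ≈ 6.4722e+5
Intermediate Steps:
(803 + m(-14))² = (803 - 21/(-14))² = (803 - 21*(-1/14))² = (803 + 3/2)² = (1609/2)² = 2588881/4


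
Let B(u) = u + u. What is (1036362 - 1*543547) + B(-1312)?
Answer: 490191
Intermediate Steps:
B(u) = 2*u
(1036362 - 1*543547) + B(-1312) = (1036362 - 1*543547) + 2*(-1312) = (1036362 - 543547) - 2624 = 492815 - 2624 = 490191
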